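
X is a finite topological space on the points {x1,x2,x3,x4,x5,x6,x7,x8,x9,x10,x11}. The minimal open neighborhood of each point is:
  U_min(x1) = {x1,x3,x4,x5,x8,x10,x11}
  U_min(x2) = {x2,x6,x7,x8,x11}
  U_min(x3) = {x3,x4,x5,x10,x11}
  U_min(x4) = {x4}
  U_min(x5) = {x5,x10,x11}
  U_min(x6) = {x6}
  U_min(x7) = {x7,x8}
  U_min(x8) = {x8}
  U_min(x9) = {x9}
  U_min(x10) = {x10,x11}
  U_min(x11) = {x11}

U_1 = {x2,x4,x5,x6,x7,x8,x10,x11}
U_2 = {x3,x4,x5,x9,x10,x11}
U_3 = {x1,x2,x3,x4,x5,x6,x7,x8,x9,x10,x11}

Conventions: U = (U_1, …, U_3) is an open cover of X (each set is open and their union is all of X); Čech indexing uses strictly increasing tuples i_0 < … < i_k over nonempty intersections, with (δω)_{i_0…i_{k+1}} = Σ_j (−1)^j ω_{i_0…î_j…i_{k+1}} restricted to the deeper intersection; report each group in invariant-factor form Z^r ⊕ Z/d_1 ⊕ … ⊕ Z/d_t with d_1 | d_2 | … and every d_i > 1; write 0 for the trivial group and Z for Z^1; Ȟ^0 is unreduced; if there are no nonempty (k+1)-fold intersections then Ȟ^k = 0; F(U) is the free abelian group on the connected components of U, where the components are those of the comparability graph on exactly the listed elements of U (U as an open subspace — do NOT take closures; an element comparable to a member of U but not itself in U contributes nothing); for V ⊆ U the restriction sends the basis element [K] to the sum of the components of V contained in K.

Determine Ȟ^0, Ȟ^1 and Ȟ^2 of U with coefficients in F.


nerve of the cover:
  U12={x4,x5,x10,x11} U13={x2,x4,x5,x6,x7,x8,x10,x11} U23={x3,x4,x5,x9,x10,x11}
  U123={x4,x5,x10,x11}
components per intersection:
  U1: {x2,x5,x6,x7,x8,x10,x11} {x4}
  U2: {x3,x4,x5,x10,x11} {x9}
  U3: {x1,x2,x3,x4,x5,x6,x7,x8,x10,x11} {x9}
  U12: {x4} {x5,x10,x11}
  U13: {x2,x5,x6,x7,x8,x10,x11} {x4}
  U23: {x3,x4,x5,x10,x11} {x9}
  U123: {x4} {x5,x10,x11}
C dims 6,6,2; δ0: rk 4, SNF 1^4; δ1: rk 2, SNF 1^2
Ȟ^0 = (6 − 4) − 0 = 2, so Ȟ^0 ≅ Z^2
Ȟ^1 = (6 − 2) − 4 = 0, so Ȟ^1 ≅ 0
Ȟ^2 = (2 − 0) − 2 = 0, so Ȟ^2 ≅ 0

Ȟ^0 = Z^2, Ȟ^1 = 0 and Ȟ^2 = 0


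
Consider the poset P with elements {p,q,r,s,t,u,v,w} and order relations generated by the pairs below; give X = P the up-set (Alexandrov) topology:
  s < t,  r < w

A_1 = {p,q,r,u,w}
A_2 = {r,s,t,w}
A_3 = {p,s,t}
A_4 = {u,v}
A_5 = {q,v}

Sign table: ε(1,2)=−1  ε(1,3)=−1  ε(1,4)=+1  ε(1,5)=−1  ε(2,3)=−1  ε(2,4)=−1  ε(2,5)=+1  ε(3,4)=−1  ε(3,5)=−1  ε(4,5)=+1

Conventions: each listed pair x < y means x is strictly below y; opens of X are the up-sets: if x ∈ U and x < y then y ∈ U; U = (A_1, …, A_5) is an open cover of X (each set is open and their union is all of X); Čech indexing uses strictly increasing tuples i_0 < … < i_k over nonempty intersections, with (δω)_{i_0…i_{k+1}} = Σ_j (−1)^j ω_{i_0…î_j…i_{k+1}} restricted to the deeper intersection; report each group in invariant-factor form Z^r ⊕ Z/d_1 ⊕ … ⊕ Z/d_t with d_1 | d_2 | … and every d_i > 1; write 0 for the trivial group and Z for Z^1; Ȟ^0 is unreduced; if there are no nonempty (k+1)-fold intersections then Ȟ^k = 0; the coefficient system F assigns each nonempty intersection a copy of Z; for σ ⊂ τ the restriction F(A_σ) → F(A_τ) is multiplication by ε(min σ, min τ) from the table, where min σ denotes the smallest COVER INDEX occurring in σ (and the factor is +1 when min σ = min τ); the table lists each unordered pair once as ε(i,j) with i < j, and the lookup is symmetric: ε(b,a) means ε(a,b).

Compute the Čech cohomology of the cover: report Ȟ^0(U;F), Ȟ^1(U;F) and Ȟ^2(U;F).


nerve simplices:
  A12={r,w} A13={p} A14={u} A15={q} A23={s,t} A45={v}
C dims 5,6; δ0: rk 5, SNF 1^4·2
degree 0: 5−5−0 = 0 → Ȟ^0 ≅ 0
degree 1: 6−0−5 = 1 plus torsion [2] → Ȟ^1 ≅ Z ⊕ Z/2
degree 2: 0−0−0 = 0 → Ȟ^2 ≅ 0

Ȟ^0 ≅ 0, Ȟ^1 ≅ Z ⊕ Z/2, Ȟ^2 ≅ 0


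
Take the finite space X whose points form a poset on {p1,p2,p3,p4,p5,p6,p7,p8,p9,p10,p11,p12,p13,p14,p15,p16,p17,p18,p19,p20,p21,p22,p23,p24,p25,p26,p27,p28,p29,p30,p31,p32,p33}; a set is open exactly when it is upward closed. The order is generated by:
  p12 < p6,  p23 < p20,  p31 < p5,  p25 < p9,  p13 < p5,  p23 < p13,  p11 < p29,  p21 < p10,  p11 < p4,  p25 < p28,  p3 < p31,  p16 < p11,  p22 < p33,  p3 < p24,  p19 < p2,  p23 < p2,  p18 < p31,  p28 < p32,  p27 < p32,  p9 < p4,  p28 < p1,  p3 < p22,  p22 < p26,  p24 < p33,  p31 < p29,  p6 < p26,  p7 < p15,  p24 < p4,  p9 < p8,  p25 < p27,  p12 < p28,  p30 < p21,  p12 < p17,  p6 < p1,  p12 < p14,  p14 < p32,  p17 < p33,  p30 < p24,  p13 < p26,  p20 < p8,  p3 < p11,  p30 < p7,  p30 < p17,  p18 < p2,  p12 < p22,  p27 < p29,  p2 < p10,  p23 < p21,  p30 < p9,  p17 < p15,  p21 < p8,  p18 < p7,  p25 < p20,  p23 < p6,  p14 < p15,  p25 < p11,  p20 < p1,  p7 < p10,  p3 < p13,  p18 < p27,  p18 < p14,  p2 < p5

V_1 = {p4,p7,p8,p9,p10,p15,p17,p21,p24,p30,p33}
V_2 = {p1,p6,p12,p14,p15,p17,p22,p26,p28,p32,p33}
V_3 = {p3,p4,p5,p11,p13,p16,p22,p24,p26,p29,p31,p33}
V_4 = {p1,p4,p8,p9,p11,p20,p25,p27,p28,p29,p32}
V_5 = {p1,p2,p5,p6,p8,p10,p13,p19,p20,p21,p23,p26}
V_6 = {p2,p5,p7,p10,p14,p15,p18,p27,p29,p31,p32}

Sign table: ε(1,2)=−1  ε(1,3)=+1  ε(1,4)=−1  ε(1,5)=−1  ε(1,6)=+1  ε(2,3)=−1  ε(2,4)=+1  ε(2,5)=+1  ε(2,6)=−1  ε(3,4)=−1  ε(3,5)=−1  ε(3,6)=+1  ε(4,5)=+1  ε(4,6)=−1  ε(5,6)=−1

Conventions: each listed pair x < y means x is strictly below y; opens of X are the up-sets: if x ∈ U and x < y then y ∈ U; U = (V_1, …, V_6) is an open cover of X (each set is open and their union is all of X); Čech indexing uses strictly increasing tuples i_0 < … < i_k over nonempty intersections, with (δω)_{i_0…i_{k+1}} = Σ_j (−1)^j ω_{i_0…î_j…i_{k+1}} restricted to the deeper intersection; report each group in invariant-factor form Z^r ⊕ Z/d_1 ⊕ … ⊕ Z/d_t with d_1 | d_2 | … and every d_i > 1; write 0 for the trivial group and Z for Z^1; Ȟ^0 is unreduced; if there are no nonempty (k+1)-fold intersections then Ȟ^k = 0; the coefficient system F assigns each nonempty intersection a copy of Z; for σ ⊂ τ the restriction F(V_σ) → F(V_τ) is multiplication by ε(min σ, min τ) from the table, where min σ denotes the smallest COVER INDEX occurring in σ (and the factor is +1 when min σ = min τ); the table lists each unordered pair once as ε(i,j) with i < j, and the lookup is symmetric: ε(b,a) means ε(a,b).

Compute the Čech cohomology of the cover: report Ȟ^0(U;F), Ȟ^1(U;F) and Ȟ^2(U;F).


nerve simplices:
  V12={p15,p17,p33} V13={p4,p24,p33} V14={p4,p8,p9} V15={p8,p10,p21} V16={p7,p10,p15} V23={p22,p26,p33} V24={p1,p28,p32} V25={p1,p6,p26} V26={p14,p15,p32} V34={p4,p11,p29} V35={p5,p13,p26} V36={p5,p29,p31} V45={p1,p8,p20} V46={p27,p29,p32} V56={p2,p5,p10}
  V123={p33} V126={p15} V134={p4} V145={p8} V156={p10} V235={p26} V245={p1} V246={p32} V346={p29} V356={p5}
C dims 6,15,10; δ0: rk 5, SNF 1^5; δ1: rk 10, SNF 1^9·2
degree 0: 6−5−0 = 1 → Ȟ^0 ≅ Z
degree 1: 15−10−5 = 0 → Ȟ^1 ≅ 0
degree 2: 10−0−10 = 0 plus torsion [2] → Ȟ^2 ≅ Z/2

Ȟ^0 ≅ Z; Ȟ^1 ≅ 0; Ȟ^2 ≅ Z/2


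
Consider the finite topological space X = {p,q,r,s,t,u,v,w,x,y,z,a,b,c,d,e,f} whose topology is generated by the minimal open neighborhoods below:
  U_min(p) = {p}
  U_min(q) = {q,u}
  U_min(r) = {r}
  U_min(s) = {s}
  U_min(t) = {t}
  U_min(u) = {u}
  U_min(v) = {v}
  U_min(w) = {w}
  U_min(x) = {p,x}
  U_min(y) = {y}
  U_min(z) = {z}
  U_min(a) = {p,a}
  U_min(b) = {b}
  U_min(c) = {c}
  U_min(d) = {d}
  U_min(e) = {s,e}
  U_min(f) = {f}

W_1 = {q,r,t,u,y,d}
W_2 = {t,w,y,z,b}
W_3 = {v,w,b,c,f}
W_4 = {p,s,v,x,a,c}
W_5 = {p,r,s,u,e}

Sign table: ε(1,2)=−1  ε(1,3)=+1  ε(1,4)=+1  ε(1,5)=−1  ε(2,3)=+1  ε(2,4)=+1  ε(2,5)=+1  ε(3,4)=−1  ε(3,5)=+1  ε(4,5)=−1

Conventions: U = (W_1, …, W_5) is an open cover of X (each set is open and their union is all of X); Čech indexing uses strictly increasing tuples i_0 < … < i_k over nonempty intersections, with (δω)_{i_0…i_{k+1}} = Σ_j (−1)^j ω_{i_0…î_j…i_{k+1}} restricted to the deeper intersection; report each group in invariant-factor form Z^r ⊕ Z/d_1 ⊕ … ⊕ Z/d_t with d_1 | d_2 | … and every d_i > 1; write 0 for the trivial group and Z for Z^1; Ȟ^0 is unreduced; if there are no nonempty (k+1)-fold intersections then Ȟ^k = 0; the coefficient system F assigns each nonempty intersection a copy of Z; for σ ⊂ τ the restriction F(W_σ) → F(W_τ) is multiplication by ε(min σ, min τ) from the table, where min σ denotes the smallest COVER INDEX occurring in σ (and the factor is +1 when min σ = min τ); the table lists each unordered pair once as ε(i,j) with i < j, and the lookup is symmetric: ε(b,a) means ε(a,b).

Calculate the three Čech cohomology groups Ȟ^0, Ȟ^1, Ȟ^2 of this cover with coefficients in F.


Ȟ^0 = Z, Ȟ^1 = Z, Ȟ^2 = 0

cover nerve:
  W12={t,y} W15={r,u} W23={w,b} W34={v,c} W45={p,s}
C dims 5,5; δ0: rk 4, SNF 1^4
Ȟ^0: (5−4)−0=1 ⇒ Z
Ȟ^1: (5−0)−4=1 ⇒ Z
Ȟ^2: (0−0)−0=0 ⇒ 0


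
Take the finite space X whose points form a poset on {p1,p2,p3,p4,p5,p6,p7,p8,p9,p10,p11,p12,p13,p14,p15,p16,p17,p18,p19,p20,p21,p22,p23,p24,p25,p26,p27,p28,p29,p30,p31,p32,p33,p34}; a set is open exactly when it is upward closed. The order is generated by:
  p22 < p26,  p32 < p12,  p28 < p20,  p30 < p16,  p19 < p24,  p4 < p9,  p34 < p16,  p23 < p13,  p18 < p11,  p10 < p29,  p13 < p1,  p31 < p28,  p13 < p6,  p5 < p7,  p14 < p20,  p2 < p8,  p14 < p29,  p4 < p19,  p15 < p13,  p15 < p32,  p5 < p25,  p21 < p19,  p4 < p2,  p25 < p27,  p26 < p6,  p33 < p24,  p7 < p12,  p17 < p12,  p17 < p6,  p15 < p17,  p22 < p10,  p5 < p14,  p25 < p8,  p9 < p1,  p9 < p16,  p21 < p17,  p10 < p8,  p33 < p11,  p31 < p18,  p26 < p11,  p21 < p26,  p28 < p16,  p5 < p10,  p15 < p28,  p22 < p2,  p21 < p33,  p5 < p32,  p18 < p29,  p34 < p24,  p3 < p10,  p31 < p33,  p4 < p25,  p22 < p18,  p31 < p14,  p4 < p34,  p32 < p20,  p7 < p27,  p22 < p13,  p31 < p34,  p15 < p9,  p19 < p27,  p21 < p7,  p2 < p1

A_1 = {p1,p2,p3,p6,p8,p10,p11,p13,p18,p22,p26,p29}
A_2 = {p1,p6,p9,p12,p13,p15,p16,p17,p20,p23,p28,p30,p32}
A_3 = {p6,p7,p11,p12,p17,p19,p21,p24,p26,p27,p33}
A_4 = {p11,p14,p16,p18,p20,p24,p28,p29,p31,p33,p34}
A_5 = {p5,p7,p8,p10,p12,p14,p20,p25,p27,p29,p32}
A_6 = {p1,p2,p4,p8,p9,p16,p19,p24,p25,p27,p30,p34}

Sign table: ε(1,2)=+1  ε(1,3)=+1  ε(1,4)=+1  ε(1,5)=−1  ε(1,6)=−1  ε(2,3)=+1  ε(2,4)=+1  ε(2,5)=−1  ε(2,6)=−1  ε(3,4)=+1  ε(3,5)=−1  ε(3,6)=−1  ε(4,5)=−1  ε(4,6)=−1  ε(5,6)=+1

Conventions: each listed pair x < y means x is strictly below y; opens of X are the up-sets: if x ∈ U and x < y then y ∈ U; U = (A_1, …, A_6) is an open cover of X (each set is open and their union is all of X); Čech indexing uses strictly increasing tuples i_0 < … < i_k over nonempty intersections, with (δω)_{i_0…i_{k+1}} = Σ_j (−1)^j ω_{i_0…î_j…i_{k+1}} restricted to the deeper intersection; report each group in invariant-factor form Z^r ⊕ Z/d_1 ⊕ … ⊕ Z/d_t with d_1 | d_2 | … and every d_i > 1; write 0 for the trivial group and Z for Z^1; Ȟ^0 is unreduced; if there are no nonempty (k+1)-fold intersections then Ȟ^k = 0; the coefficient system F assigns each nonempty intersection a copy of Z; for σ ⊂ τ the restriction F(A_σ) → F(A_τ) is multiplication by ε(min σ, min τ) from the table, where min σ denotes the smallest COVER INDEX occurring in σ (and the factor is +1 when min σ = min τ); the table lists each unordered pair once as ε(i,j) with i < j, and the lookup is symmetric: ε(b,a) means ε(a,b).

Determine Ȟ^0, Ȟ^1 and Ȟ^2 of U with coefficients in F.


Ȟ^0 ≅ Z,  Ȟ^1 ≅ 0,  Ȟ^2 ≅ Z/2

cover nerve:
  A12={p1,p6,p13} A13={p6,p11,p26} A14={p11,p18,p29} A15={p8,p10,p29} A16={p1,p2,p8} A23={p6,p12,p17} A24={p16,p20,p28} A25={p12,p20,p32} A26={p1,p9,p16,p30} A34={p11,p24,p33} A35={p7,p12,p27} A36={p19,p24,p27} A45={p14,p20,p29} A46={p16,p24,p34} A56={p8,p25,p27}
  A123={p6} A126={p1} A134={p11} A145={p29} A156={p8} A235={p12} A245={p20} A246={p16} A346={p24} A356={p27}
C dims 6,15,10; δ0: rk 5, SNF 1^5; δ1: rk 10, SNF 1^9·2
Ȟ^0: (6−5)−0=1 ⇒ Z
Ȟ^1: (15−10)−5=0 ⇒ 0
Ȟ^2: (10−0)−10=0 plus torsion [2] ⇒ Z/2


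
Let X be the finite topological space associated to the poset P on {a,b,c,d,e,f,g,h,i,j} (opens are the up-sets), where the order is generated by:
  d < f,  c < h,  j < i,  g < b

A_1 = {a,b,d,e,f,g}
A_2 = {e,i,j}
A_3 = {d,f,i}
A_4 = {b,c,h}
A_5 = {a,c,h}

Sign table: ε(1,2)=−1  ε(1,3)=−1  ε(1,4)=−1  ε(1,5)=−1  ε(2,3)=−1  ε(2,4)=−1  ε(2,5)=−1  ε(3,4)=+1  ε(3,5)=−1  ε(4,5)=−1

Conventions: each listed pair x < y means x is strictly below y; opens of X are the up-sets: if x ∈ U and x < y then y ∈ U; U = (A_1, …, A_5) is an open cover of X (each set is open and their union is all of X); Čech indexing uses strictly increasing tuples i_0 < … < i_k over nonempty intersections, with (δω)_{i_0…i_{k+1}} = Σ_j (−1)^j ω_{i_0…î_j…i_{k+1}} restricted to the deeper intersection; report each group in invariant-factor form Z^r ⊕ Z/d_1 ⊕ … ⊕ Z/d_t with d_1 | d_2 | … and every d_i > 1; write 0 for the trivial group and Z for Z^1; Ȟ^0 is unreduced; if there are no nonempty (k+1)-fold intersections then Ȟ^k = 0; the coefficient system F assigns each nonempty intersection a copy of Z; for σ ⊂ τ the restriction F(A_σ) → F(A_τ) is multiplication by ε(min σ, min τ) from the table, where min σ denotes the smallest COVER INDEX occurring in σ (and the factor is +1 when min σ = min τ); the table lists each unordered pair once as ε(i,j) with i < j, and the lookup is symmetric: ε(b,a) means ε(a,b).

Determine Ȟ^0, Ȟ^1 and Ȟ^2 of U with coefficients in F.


Ȟ^0(U;F) ≅ 0,  Ȟ^1(U;F) ≅ Z ⊕ Z/2,  Ȟ^2(U;F) ≅ 0

nonempty intersections:
  A12={e} A13={d,f} A14={b} A15={a} A23={i} A45={c,h}
C dims 5,6; δ0: rk 5, SNF 1^4·2
Ȟ^0: (5−5)−0=0 ⇒ 0
Ȟ^1: (6−0)−5=1 plus torsion [2] ⇒ Z ⊕ Z/2
Ȟ^2: (0−0)−0=0 ⇒ 0


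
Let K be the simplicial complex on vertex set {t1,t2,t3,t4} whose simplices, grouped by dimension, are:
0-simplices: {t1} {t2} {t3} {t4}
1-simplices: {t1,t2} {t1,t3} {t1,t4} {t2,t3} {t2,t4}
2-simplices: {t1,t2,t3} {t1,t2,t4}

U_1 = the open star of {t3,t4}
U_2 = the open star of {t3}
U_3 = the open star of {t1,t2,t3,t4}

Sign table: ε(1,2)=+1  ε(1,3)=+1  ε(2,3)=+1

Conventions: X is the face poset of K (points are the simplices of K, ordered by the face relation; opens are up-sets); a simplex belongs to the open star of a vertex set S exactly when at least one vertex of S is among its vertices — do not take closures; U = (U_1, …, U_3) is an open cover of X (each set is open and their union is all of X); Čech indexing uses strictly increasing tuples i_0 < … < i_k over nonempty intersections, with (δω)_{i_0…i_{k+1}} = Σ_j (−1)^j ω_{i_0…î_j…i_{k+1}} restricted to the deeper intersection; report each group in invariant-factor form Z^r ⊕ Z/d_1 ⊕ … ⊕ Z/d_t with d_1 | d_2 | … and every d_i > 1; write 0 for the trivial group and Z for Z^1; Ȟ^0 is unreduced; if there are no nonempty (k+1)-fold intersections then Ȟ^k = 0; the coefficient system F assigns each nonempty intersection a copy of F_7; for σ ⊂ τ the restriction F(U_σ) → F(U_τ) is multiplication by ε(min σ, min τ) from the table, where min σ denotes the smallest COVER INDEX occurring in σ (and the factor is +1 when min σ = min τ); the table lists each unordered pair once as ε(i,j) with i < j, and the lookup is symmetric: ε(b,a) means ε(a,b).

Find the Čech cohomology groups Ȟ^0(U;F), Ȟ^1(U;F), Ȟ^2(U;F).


Ȟ^0 = Z/7,  Ȟ^1 = 0,  Ȟ^2 = 0

nerve of the cover:
  U1={{t3},{t4},{t1,t3},{t1,t4},{t2,t3},{t2,t4},{t1,t2,t3},{t1,t2,t4}} U2={{t3},{t1,t3},{t2,t3},{t1,t2,t3}} U3={{t1},{t2},{t3},{t4},{t1,t2},{t1,t3},{t1,t4},{t2,t3},{t2,t4},{t1,t2,t3},{t1,t2,t4}}
  U12={{t3},{t1,t3},{t2,t3},{t1,t2,t3}} U13={{t3},{t4},{t1,t3},{t1,t4},{t2,t3},{t2,t4},{t1,t2,t3},{t1,t2,t4}} U23={{t3},{t1,t3},{t2,t3},{t1,t2,t3}}
  U123={{t3},{t1,t3},{t2,t3},{t1,t2,t3}}
C dims 3,3,1; δ0: rk_F7 2; δ1: rk_F7 1
Ȟ^0 = (3 − 2) − 0 = 1, so Ȟ^0 ≅ Z/7
Ȟ^1 = (3 − 1) − 2 = 0, so Ȟ^1 ≅ 0
Ȟ^2 = (1 − 0) − 1 = 0, so Ȟ^2 ≅ 0


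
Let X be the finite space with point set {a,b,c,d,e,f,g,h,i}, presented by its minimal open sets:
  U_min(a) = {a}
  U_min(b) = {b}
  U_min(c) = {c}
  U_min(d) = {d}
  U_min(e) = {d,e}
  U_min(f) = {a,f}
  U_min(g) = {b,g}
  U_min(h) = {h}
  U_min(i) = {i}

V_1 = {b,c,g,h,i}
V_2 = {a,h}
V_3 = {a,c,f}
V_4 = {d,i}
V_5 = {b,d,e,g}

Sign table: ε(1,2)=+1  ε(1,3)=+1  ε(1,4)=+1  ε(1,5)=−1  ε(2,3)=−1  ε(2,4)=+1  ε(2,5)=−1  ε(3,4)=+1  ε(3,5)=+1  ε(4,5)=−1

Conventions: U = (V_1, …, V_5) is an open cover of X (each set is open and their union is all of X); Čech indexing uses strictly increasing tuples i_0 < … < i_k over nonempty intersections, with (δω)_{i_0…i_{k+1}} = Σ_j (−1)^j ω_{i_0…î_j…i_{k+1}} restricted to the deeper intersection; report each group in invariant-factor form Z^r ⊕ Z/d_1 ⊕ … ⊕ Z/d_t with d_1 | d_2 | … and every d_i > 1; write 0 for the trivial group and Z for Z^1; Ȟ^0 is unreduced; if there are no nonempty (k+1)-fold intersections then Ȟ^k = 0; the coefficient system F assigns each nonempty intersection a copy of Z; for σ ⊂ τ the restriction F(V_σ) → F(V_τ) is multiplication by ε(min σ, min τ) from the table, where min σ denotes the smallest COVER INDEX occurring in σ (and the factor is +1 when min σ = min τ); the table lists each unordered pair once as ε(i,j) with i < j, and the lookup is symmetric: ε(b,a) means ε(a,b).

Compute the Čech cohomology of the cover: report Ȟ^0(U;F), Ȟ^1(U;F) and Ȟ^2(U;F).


nerve of the cover:
  V12={h} V13={c} V14={i} V15={b,g} V23={a} V45={d}
C dims 5,6; δ0: rk 5, SNF 1^4·2
Ȟ^0 = (5 − 5) − 0 = 0, so Ȟ^0 ≅ 0
Ȟ^1 = (6 − 0) − 5 = 1 plus torsion [2], so Ȟ^1 ≅ Z ⊕ Z/2
Ȟ^2 = (0 − 0) − 0 = 0, so Ȟ^2 ≅ 0

Ȟ^0 ≅ 0, Ȟ^1 ≅ Z ⊕ Z/2 and Ȟ^2 ≅ 0


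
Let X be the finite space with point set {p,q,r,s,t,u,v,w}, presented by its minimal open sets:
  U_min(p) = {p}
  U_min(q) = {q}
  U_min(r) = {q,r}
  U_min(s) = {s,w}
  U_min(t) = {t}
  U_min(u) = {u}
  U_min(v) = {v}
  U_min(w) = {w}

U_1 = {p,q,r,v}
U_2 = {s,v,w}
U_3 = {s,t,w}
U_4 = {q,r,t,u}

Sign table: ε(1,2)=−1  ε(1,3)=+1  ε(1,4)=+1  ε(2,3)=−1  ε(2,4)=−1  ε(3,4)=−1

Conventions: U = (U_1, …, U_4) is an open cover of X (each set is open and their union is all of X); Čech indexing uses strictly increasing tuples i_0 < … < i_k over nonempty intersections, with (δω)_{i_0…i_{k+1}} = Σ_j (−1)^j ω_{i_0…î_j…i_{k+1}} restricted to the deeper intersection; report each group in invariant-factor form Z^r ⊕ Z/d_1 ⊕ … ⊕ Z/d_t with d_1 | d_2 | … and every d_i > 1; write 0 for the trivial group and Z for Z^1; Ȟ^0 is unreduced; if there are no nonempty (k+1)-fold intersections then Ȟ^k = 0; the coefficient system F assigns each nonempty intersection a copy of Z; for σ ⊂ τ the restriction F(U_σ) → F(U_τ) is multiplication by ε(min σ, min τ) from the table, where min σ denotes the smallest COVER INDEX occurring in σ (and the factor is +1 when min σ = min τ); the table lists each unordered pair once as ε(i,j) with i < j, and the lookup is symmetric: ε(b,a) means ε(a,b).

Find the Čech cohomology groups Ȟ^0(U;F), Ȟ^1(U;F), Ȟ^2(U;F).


nerve of the cover:
  U12={v} U14={q,r} U23={s,w} U34={t}
C dims 4,4; δ0: rk 4, SNF 1^3·2
Ȟ^0 = (4 − 4) − 0 = 0, so Ȟ^0 ≅ 0
Ȟ^1 = (4 − 0) − 4 = 0 plus torsion [2], so Ȟ^1 ≅ Z/2
Ȟ^2 = (0 − 0) − 0 = 0, so Ȟ^2 ≅ 0

Ȟ^0 = 0, Ȟ^1 = Z/2, Ȟ^2 = 0


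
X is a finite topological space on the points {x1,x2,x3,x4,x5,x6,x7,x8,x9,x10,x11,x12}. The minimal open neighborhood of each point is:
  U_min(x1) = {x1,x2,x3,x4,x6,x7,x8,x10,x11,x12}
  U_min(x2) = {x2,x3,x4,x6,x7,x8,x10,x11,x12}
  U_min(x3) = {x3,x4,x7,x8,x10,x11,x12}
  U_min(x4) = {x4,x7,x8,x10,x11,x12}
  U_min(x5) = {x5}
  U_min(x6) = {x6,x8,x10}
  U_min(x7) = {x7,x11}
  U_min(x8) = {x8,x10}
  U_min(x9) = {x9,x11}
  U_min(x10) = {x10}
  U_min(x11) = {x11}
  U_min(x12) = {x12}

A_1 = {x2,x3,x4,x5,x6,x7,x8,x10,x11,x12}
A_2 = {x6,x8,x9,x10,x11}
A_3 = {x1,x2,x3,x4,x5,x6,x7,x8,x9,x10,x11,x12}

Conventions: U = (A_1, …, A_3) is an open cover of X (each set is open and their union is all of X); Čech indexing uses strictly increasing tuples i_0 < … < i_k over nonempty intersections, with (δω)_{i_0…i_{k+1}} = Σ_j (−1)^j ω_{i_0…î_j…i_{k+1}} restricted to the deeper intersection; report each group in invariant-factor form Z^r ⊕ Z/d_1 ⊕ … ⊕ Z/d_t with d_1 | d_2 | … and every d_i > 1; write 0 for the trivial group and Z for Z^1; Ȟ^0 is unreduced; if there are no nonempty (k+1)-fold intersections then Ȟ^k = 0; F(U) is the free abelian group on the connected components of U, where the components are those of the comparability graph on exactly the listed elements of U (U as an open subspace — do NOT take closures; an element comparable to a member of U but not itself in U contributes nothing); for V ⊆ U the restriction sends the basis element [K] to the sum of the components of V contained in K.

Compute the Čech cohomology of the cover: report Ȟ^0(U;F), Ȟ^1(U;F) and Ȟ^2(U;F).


nonempty overlaps:
  A12={x6,x8,x10,x11} A13={x2,x3,x4,x5,x6,x7,x8,x10,x11,x12} A23={x6,x8,x9,x10,x11}
  A123={x6,x8,x10,x11}
components per intersection:
  A1: {x2,x3,x4,x6,x7,x8,x10,x11,x12} {x5}
  A2: {x6,x8,x10} {x9,x11}
  A3: {x1,x2,x3,x4,x6,x7,x8,x9,x10,x11,x12} {x5}
  A12: {x6,x8,x10} {x11}
  A13: {x2,x3,x4,x6,x7,x8,x10,x11,x12} {x5}
  A23: {x6,x8,x10} {x9,x11}
  A123: {x6,x8,x10} {x11}
C dims 6,6,2; δ0: rk 4, SNF 1^4; δ1: rk 2, SNF 1^2
degree 0: 6−4−0 = 2 → Ȟ^0 ≅ Z^2
degree 1: 6−2−4 = 0 → Ȟ^1 ≅ 0
degree 2: 2−0−2 = 0 → Ȟ^2 ≅ 0

Ȟ^0(U;F) ≅ Z^2, Ȟ^1(U;F) ≅ 0, Ȟ^2(U;F) ≅ 0


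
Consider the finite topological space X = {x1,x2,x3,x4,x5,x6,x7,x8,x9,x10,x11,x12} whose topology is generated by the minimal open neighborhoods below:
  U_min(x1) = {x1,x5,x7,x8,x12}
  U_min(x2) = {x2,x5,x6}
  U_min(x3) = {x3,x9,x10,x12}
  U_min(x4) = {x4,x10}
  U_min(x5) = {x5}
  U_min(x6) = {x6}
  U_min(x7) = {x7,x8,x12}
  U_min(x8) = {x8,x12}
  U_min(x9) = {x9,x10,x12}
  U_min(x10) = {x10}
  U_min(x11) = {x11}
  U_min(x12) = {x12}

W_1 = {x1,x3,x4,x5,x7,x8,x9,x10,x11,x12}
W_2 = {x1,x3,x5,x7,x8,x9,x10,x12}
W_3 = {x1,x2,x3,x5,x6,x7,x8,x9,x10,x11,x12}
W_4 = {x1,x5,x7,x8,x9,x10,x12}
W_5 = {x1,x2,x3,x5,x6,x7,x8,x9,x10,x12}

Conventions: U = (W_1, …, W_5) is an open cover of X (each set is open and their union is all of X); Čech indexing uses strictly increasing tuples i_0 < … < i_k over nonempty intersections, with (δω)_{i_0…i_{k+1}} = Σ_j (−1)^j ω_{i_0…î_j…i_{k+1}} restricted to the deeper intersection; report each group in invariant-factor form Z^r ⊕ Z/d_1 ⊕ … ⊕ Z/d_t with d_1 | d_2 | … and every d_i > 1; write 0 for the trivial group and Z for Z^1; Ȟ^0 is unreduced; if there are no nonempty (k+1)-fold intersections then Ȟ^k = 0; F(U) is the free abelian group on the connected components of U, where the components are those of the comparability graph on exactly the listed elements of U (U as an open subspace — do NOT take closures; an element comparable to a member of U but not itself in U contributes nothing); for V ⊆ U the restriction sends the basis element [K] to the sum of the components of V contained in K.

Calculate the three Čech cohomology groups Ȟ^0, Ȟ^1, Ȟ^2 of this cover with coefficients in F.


nonempty overlaps:
  W12={x1,x3,x5,x7,x8,x9,x10,x12} W13={x1,x3,x5,x7,x8,x9,x10,x11,x12} W14={x1,x5,x7,x8,x9,x10,x12} W15={x1,x3,x5,x7,x8,x9,x10,x12} W23={x1,x3,x5,x7,x8,x9,x10,x12} W24={x1,x5,x7,x8,x9,x10,x12} W25={x1,x3,x5,x7,x8,x9,x10,x12} W34={x1,x5,x7,x8,x9,x10,x12} W35={x1,x2,x3,x5,x6,x7,x8,x9,x10,x12} W45={x1,x5,x7,x8,x9,x10,x12}
  W123={x1,x3,x5,x7,x8,x9,x10,x12} W124={x1,x5,x7,x8,x9,x10,x12} W125={x1,x3,x5,x7,x8,x9,x10,x12} W134={x1,x5,x7,x8,x9,x10,x12} W135={x1,x3,x5,x7,x8,x9,x10,x12} W145={x1,x5,x7,x8,x9,x10,x12} W234={x1,x5,x7,x8,x9,x10,x12} W235={x1,x3,x5,x7,x8,x9,x10,x12} W245={x1,x5,x7,x8,x9,x10,x12} W345={x1,x5,x7,x8,x9,x10,x12}
  W1234={x1,x5,x7,x8,x9,x10,x12} W1235={x1,x3,x5,x7,x8,x9,x10,x12} W1245={x1,x5,x7,x8,x9,x10,x12} W1345={x1,x5,x7,x8,x9,x10,x12} W2345={x1,x5,x7,x8,x9,x10,x12}
  W12345={x1,x5,x7,x8,x9,x10,x12}
components per intersection:
  W1: {x1,x3,x4,x5,x7,x8,x9,x10,x12} {x11}
  W2: {x1,x3,x5,x7,x8,x9,x10,x12}
  W3: {x1,x2,x3,x5,x6,x7,x8,x9,x10,x12} {x11}
  W4: {x1,x5,x7,x8,x9,x10,x12}
  W5: {x1,x2,x3,x5,x6,x7,x8,x9,x10,x12}
  W12: {x1,x3,x5,x7,x8,x9,x10,x12}
  W13: {x1,x3,x5,x7,x8,x9,x10,x12} {x11}
  W14: {x1,x5,x7,x8,x9,x10,x12}
  W15: {x1,x3,x5,x7,x8,x9,x10,x12}
  W23: {x1,x3,x5,x7,x8,x9,x10,x12}
  W24: {x1,x5,x7,x8,x9,x10,x12}
  W25: {x1,x3,x5,x7,x8,x9,x10,x12}
  W34: {x1,x5,x7,x8,x9,x10,x12}
  W35: {x1,x2,x3,x5,x6,x7,x8,x9,x10,x12}
  W45: {x1,x5,x7,x8,x9,x10,x12}
  W123: {x1,x3,x5,x7,x8,x9,x10,x12}
  W124: {x1,x5,x7,x8,x9,x10,x12}
  W125: {x1,x3,x5,x7,x8,x9,x10,x12}
  W134: {x1,x5,x7,x8,x9,x10,x12}
  W135: {x1,x3,x5,x7,x8,x9,x10,x12}
  W145: {x1,x5,x7,x8,x9,x10,x12}
  W234: {x1,x5,x7,x8,x9,x10,x12}
  W235: {x1,x3,x5,x7,x8,x9,x10,x12}
  W245: {x1,x5,x7,x8,x9,x10,x12}
  W345: {x1,x5,x7,x8,x9,x10,x12}
  W1234: {x1,x5,x7,x8,x9,x10,x12}
  W1235: {x1,x3,x5,x7,x8,x9,x10,x12}
  W1245: {x1,x5,x7,x8,x9,x10,x12}
  W1345: {x1,x5,x7,x8,x9,x10,x12}
  W2345: {x1,x5,x7,x8,x9,x10,x12}
  W12345: {x1,x5,x7,x8,x9,x10,x12}
C dims 7,11,10,5; δ0: rk 5, SNF 1^5; δ1: rk 6, SNF 1^6; δ2: rk 4, SNF 1^4
degree 0: 7−5−0 = 2 → Ȟ^0 ≅ Z^2
degree 1: 11−6−5 = 0 → Ȟ^1 ≅ 0
degree 2: 10−4−6 = 0 → Ȟ^2 ≅ 0

Ȟ^0(U;F) ≅ Z^2,  Ȟ^1(U;F) ≅ 0,  Ȟ^2(U;F) ≅ 0


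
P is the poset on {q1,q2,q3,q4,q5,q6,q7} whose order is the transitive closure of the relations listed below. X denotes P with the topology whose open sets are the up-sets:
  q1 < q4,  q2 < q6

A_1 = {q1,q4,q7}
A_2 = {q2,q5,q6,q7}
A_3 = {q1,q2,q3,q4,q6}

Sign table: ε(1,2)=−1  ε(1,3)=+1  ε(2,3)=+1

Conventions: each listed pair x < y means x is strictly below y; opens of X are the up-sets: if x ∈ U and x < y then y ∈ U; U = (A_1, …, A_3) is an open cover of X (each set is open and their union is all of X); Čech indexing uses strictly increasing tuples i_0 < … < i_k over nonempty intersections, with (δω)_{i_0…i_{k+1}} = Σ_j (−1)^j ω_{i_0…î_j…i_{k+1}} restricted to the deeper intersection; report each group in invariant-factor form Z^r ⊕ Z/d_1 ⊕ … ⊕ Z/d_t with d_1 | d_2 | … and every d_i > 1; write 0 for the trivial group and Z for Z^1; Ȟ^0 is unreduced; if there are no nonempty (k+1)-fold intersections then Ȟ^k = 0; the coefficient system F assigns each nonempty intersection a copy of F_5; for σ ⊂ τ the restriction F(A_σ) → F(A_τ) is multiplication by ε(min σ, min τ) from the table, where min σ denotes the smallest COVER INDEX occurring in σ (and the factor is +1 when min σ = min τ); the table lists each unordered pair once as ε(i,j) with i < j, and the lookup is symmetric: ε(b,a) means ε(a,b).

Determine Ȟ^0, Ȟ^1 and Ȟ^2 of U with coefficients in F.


cover nerve:
  A12={q7} A13={q1,q4} A23={q2,q6}
C dims 3,3; δ0: rk_F5 3
Ȟ^0: (3−3)−0=0 ⇒ 0
Ȟ^1: (3−0)−3=0 ⇒ 0
Ȟ^2: (0−0)−0=0 ⇒ 0

Ȟ^0 = 0, Ȟ^1 = 0 and Ȟ^2 = 0


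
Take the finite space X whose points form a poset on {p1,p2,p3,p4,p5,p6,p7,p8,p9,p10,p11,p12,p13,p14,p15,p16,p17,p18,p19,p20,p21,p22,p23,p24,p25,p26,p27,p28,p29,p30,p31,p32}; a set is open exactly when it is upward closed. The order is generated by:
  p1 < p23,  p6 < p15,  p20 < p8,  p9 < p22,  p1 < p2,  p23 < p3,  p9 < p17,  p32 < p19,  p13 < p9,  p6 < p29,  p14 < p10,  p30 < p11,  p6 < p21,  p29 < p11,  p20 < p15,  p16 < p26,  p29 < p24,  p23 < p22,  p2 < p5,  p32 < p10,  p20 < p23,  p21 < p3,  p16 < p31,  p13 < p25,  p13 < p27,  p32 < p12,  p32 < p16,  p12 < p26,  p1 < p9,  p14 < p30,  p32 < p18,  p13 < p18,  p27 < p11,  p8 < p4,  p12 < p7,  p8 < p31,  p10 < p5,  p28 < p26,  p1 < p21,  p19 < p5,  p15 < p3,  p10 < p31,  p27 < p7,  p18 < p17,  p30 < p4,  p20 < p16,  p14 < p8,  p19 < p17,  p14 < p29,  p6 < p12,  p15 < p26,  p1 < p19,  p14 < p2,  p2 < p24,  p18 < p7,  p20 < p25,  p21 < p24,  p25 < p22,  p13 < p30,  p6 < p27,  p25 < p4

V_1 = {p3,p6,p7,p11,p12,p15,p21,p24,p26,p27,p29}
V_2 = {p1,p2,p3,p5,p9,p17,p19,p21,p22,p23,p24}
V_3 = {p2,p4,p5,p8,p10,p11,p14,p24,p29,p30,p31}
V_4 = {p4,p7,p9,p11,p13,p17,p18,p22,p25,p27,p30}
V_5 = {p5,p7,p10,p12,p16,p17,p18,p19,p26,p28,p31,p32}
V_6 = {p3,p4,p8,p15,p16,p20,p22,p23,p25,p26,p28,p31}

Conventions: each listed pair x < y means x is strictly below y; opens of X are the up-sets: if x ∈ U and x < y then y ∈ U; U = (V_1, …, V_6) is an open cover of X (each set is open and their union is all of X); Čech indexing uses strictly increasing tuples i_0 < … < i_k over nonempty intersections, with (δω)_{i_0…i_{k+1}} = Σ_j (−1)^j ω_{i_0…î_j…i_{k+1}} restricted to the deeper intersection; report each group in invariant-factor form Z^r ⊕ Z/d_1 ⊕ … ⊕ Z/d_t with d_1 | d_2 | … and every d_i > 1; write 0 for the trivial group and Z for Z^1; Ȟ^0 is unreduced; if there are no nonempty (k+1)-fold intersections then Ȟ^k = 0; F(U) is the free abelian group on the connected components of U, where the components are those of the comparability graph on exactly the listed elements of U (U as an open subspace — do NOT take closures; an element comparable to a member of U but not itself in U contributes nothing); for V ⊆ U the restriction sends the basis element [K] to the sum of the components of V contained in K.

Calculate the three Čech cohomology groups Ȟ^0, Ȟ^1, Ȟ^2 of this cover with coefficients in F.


Ȟ^0 ≅ Z, Ȟ^1 ≅ 0 and Ȟ^2 ≅ Z/2

nerve simplices:
  V12={p3,p21,p24} V13={p11,p24,p29} V14={p7,p11,p27} V15={p7,p12,p26} V16={p3,p15,p26} V23={p2,p5,p24} V24={p9,p17,p22} V25={p5,p17,p19} V26={p3,p22,p23} V34={p4,p11,p30} V35={p5,p10,p31} V36={p4,p8,p31} V45={p7,p17,p18} V46={p4,p22,p25} V56={p16,p26,p28,p31}
  V123={p24} V126={p3} V134={p11} V145={p7} V156={p26} V235={p5} V245={p17} V246={p22} V346={p4} V356={p31}
components per intersection:
  V1: {p3,p6,p7,p11,p12,p15,p21,p24,p26,p27,p29}
  V2: {p1,p2,p3,p5,p9,p17,p19,p21,p22,p23,p24}
  V3: {p2,p4,p5,p8,p10,p11,p14,p24,p29,p30,p31}
  V4: {p4,p7,p9,p11,p13,p17,p18,p22,p25,p27,p30}
  V5: {p5,p7,p10,p12,p16,p17,p18,p19,p26,p28,p31,p32}
  V6: {p3,p4,p8,p15,p16,p20,p22,p23,p25,p26,p28,p31}
  V12: {p3,p21,p24}
  V13: {p11,p24,p29}
  V14: {p7,p11,p27}
  V15: {p7,p12,p26}
  V16: {p3,p15,p26}
  V23: {p2,p5,p24}
  V24: {p9,p17,p22}
  V25: {p5,p17,p19}
  V26: {p3,p22,p23}
  V34: {p4,p11,p30}
  V35: {p5,p10,p31}
  V36: {p4,p8,p31}
  V45: {p7,p17,p18}
  V46: {p4,p22,p25}
  V56: {p16,p26,p28,p31}
  V123: {p24}
  V126: {p3}
  V134: {p11}
  V145: {p7}
  V156: {p26}
  V235: {p5}
  V245: {p17}
  V246: {p22}
  V346: {p4}
  V356: {p31}
C dims 6,15,10; δ0: rk 5, SNF 1^5; δ1: rk 10, SNF 1^9·2
degree 0: 6−5−0 = 1 → Ȟ^0 ≅ Z
degree 1: 15−10−5 = 0 → Ȟ^1 ≅ 0
degree 2: 10−0−10 = 0 plus torsion [2] → Ȟ^2 ≅ Z/2


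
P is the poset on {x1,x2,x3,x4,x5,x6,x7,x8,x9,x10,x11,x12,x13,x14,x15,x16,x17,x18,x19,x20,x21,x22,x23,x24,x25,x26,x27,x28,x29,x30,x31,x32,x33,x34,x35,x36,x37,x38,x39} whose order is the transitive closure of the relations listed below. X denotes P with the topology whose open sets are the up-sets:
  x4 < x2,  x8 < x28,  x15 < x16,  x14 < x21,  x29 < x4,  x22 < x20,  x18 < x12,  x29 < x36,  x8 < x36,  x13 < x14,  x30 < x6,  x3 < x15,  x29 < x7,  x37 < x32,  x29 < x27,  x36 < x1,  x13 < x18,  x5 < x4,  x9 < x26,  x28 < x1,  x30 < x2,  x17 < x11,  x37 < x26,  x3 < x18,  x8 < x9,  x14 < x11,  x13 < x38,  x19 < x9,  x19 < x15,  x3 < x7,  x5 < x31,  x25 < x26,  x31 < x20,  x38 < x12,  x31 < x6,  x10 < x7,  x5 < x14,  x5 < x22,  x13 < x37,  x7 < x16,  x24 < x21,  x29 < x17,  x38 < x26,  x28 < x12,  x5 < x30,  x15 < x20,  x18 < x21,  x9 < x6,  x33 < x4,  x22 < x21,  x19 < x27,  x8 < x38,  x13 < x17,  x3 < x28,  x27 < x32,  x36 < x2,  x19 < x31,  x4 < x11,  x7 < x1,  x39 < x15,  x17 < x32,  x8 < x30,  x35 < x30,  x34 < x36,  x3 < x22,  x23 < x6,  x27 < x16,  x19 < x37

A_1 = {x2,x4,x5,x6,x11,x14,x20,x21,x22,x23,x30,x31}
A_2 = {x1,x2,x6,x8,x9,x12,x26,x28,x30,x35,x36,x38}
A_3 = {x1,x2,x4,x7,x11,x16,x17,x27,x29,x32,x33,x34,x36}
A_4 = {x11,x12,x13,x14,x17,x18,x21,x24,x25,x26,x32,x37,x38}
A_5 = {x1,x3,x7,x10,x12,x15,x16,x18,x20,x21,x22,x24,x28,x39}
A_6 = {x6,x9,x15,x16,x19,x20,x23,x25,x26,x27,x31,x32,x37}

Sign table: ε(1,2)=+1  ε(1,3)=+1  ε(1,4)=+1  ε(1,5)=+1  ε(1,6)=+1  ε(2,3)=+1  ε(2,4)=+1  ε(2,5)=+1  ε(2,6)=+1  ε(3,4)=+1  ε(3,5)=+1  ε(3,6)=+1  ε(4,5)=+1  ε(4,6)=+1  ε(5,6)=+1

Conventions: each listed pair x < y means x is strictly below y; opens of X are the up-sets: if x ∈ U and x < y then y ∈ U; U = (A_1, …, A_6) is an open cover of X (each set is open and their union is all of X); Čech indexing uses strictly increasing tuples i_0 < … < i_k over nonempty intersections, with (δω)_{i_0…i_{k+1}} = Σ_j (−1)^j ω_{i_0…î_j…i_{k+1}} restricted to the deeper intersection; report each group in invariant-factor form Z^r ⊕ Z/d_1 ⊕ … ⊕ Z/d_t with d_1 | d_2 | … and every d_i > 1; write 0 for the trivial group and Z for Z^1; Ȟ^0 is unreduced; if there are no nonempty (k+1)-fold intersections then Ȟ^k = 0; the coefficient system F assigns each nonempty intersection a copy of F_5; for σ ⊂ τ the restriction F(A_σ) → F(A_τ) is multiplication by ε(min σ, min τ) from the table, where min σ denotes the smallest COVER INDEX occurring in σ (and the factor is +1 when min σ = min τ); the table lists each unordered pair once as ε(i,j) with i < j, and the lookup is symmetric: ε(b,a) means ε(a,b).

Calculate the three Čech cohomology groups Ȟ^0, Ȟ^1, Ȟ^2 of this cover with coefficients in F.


nerve simplices:
  A12={x2,x6,x30} A13={x2,x4,x11} A14={x11,x14,x21} A15={x20,x21,x22} A16={x6,x20,x23,x31} A23={x1,x2,x36} A24={x12,x26,x38} A25={x1,x12,x28} A26={x6,x9,x26} A34={x11,x17,x32} A35={x1,x7,x16} A36={x16,x27,x32} A45={x12,x18,x21,x24} A46={x25,x26,x32,x37} A56={x15,x16,x20}
  A123={x2} A126={x6} A134={x11} A145={x21} A156={x20} A235={x1} A245={x12} A246={x26} A346={x32} A356={x16}
C dims 6,15,10; δ0: rk_F5 5; δ1: rk_F5 10
degree 0: 6−5−0 = 1 → Ȟ^0 ≅ Z/5
degree 1: 15−10−5 = 0 → Ȟ^1 ≅ 0
degree 2: 10−0−10 = 0 → Ȟ^2 ≅ 0

Ȟ^0 = Z/5; Ȟ^1 = 0; Ȟ^2 = 0


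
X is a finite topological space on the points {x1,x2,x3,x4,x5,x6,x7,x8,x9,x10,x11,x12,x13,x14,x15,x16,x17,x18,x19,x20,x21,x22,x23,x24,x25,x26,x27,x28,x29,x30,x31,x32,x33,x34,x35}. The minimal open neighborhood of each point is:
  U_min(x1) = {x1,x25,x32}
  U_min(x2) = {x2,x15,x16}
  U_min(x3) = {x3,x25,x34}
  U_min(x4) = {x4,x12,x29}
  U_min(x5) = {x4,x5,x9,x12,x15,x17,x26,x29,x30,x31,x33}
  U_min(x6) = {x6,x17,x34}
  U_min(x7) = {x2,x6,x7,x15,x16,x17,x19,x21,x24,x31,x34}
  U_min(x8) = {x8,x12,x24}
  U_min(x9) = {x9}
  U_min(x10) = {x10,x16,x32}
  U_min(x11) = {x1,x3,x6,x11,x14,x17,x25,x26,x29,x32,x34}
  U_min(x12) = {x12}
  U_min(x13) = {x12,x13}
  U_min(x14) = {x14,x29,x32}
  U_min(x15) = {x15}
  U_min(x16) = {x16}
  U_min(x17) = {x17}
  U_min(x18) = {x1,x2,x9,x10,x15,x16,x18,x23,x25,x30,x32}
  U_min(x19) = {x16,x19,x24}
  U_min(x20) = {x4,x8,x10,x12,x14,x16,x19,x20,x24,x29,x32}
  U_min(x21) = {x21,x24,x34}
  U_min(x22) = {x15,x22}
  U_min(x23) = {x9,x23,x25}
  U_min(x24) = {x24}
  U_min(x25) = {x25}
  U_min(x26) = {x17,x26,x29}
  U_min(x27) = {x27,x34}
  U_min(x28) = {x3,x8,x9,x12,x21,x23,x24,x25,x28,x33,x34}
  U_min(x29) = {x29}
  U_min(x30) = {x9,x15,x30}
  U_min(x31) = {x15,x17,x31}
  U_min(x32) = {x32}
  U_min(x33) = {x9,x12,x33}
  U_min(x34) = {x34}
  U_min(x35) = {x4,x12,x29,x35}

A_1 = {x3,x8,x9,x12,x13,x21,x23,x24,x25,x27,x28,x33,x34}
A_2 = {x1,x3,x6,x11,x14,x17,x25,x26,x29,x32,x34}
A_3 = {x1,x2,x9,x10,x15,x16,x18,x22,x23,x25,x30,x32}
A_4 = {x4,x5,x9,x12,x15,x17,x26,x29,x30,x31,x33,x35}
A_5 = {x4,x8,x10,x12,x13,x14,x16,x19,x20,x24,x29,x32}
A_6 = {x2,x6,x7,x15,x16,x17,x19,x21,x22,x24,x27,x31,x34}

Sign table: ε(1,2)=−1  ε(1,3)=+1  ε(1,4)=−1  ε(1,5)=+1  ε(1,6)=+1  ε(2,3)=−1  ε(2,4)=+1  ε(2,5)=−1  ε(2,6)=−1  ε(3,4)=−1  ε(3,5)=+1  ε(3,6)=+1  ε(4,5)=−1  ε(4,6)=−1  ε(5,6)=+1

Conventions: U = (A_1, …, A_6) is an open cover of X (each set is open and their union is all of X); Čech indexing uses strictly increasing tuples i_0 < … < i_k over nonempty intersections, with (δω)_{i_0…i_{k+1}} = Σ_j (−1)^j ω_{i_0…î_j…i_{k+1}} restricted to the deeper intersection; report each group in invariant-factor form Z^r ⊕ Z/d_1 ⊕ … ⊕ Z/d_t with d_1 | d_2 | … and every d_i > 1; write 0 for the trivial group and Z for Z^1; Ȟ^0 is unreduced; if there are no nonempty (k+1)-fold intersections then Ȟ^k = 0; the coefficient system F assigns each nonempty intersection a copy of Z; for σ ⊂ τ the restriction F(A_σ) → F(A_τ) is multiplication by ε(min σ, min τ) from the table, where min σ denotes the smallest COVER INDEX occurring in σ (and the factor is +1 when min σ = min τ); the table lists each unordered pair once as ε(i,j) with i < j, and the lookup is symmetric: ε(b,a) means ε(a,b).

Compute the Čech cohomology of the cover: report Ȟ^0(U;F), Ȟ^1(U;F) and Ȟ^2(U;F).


nerve of the cover:
  A12={x3,x25,x34} A13={x9,x23,x25} A14={x9,x12,x33} A15={x8,x12,x13,x24} A16={x21,x24,x27,x34} A23={x1,x25,x32} A24={x17,x26,x29} A25={x14,x29,x32} A26={x6,x17,x34} A34={x9,x15,x30} A35={x10,x16,x32} A36={x2,x15,x16,x22} A45={x4,x12,x29} A46={x15,x17,x31} A56={x16,x19,x24}
  A123={x25} A126={x34} A134={x9} A145={x12} A156={x24} A235={x32} A245={x29} A246={x17} A346={x15} A356={x16}
C dims 6,15,10; δ0: rk 5, SNF 1^5; δ1: rk 10, SNF 1^9·2
Ȟ^0 = (6 − 5) − 0 = 1, so Ȟ^0 ≅ Z
Ȟ^1 = (15 − 10) − 5 = 0, so Ȟ^1 ≅ 0
Ȟ^2 = (10 − 0) − 10 = 0 plus torsion [2], so Ȟ^2 ≅ Z/2

Ȟ^0(U;F) ≅ Z, Ȟ^1(U;F) ≅ 0, Ȟ^2(U;F) ≅ Z/2


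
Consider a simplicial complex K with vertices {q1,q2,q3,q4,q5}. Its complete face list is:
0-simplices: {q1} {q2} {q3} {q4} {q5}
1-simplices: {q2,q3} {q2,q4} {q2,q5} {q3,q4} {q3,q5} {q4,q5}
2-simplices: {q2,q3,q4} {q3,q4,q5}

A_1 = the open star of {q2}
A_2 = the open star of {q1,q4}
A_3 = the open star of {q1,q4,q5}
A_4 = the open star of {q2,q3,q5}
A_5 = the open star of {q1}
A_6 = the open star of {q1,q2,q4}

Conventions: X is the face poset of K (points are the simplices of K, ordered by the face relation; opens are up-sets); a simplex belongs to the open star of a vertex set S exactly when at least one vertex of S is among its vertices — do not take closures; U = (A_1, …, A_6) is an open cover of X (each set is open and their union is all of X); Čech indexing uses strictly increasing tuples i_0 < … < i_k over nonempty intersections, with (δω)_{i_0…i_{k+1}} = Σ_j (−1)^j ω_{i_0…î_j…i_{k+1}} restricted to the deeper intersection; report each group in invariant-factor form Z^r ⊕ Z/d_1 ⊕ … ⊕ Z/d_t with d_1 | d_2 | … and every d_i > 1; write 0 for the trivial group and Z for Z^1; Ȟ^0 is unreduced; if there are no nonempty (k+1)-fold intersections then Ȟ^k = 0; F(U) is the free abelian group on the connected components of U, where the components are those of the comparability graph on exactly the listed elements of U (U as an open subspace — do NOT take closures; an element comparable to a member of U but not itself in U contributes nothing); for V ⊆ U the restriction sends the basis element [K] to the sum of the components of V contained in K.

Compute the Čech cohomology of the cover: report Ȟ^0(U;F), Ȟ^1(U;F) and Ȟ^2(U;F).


nerve of the cover:
  A1={{q2},{q2,q3},{q2,q4},{q2,q5},{q2,q3,q4}} A2={{q1},{q4},{q2,q4},{q3,q4},{q4,q5},{q2,q3,q4},{q3,q4,q5}} A3={{q1},{q4},{q5},{q2,q4},{q2,q5},{q3,q4},{q3,q5},{q4,q5},{q2,q3,q4},{q3,q4,q5}} A4={{q2},{q3},{q5},{q2,q3},{q2,q4},{q2,q5},{q3,q4},{q3,q5},{q4,q5},{q2,q3,q4},{q3,q4,q5}} A5={{q1}} A6={{q1},{q2},{q4},{q2,q3},{q2,q4},{q2,q5},{q3,q4},{q4,q5},{q2,q3,q4},{q3,q4,q5}}
  A12={{q2,q4},{q2,q3,q4}} A13={{q2,q4},{q2,q5},{q2,q3,q4}} A14={{q2},{q2,q3},{q2,q4},{q2,q5},{q2,q3,q4}} A16={{q2},{q2,q3},{q2,q4},{q2,q5},{q2,q3,q4}} A23={{q1},{q4},{q2,q4},{q3,q4},{q4,q5},{q2,q3,q4},{q3,q4,q5}} A24={{q2,q4},{q3,q4},{q4,q5},{q2,q3,q4},{q3,q4,q5}} A25={{q1}} A26={{q1},{q4},{q2,q4},{q3,q4},{q4,q5},{q2,q3,q4},{q3,q4,q5}} A34={{q5},{q2,q4},{q2,q5},{q3,q4},{q3,q5},{q4,q5},{q2,q3,q4},{q3,q4,q5}} A35={{q1}} A36={{q1},{q4},{q2,q4},{q2,q5},{q3,q4},{q4,q5},{q2,q3,q4},{q3,q4,q5}} A46={{q2},{q2,q3},{q2,q4},{q2,q5},{q3,q4},{q4,q5},{q2,q3,q4},{q3,q4,q5}} A56={{q1}}
  A123={{q2,q4},{q2,q3,q4}} A124={{q2,q4},{q2,q3,q4}} A126={{q2,q4},{q2,q3,q4}} A134={{q2,q4},{q2,q5},{q2,q3,q4}} A136={{q2,q4},{q2,q5},{q2,q3,q4}} A146={{q2},{q2,q3},{q2,q4},{q2,q5},{q2,q3,q4}} A234={{q2,q4},{q3,q4},{q4,q5},{q2,q3,q4},{q3,q4,q5}} A235={{q1}} A236={{q1},{q4},{q2,q4},{q3,q4},{q4,q5},{q2,q3,q4},{q3,q4,q5}} A246={{q2,q4},{q3,q4},{q4,q5},{q2,q3,q4},{q3,q4,q5}} A256={{q1}} A346={{q2,q4},{q2,q5},{q3,q4},{q4,q5},{q2,q3,q4},{q3,q4,q5}} A356={{q1}}
  A1234={{q2,q4},{q2,q3,q4}} A1236={{q2,q4},{q2,q3,q4}} A1246={{q2,q4},{q2,q3,q4}} A1346={{q2,q4},{q2,q5},{q2,q3,q4}} A2346={{q2,q4},{q3,q4},{q4,q5},{q2,q3,q4},{q3,q4,q5}} A2356={{q1}}
  A12346={{q2,q4},{q2,q3,q4}}
components per intersection:
  A1: {{q2},{q2,q3},{q2,q4},{q2,q5},{q2,q3,q4}}
  A2: {{q1}} {{q4},{q2,q4},{q3,q4},{q4,q5},{q2,q3,q4},{q3,q4,q5}}
  A3: {{q1}} {{q4},{q5},{q2,q4},{q2,q5},{q3,q4},{q3,q5},{q4,q5},{q2,q3,q4},{q3,q4,q5}}
  A4: {{q2},{q3},{q5},{q2,q3},{q2,q4},{q2,q5},{q3,q4},{q3,q5},{q4,q5},{q2,q3,q4},{q3,q4,q5}}
  A5: {{q1}}
  A6: {{q1}} {{q2},{q4},{q2,q3},{q2,q4},{q2,q5},{q3,q4},{q4,q5},{q2,q3,q4},{q3,q4,q5}}
  A12: {{q2,q4},{q2,q3,q4}}
  A13: {{q2,q4},{q2,q3,q4}} {{q2,q5}}
  A14: {{q2},{q2,q3},{q2,q4},{q2,q5},{q2,q3,q4}}
  A16: {{q2},{q2,q3},{q2,q4},{q2,q5},{q2,q3,q4}}
  A23: {{q1}} {{q4},{q2,q4},{q3,q4},{q4,q5},{q2,q3,q4},{q3,q4,q5}}
  A24: {{q2,q4},{q3,q4},{q4,q5},{q2,q3,q4},{q3,q4,q5}}
  A25: {{q1}}
  A26: {{q1}} {{q4},{q2,q4},{q3,q4},{q4,q5},{q2,q3,q4},{q3,q4,q5}}
  A34: {{q5},{q2,q4},{q2,q5},{q3,q4},{q3,q5},{q4,q5},{q2,q3,q4},{q3,q4,q5}}
  A35: {{q1}}
  A36: {{q1}} {{q4},{q2,q4},{q3,q4},{q4,q5},{q2,q3,q4},{q3,q4,q5}} {{q2,q5}}
  A46: {{q2},{q2,q3},{q2,q4},{q2,q5},{q3,q4},{q4,q5},{q2,q3,q4},{q3,q4,q5}}
  A56: {{q1}}
  A123: {{q2,q4},{q2,q3,q4}}
  A124: {{q2,q4},{q2,q3,q4}}
  A126: {{q2,q4},{q2,q3,q4}}
  A134: {{q2,q4},{q2,q3,q4}} {{q2,q5}}
  A136: {{q2,q4},{q2,q3,q4}} {{q2,q5}}
  A146: {{q2},{q2,q3},{q2,q4},{q2,q5},{q2,q3,q4}}
  A234: {{q2,q4},{q3,q4},{q4,q5},{q2,q3,q4},{q3,q4,q5}}
  A235: {{q1}}
  A236: {{q1}} {{q4},{q2,q4},{q3,q4},{q4,q5},{q2,q3,q4},{q3,q4,q5}}
  A246: {{q2,q4},{q3,q4},{q4,q5},{q2,q3,q4},{q3,q4,q5}}
  A256: {{q1}}
  A346: {{q2,q4},{q3,q4},{q4,q5},{q2,q3,q4},{q3,q4,q5}} {{q2,q5}}
  A356: {{q1}}
  A1234: {{q2,q4},{q2,q3,q4}}
  A1236: {{q2,q4},{q2,q3,q4}}
  A1246: {{q2,q4},{q2,q3,q4}}
  A1346: {{q2,q4},{q2,q3,q4}} {{q2,q5}}
  A2346: {{q2,q4},{q3,q4},{q4,q5},{q2,q3,q4},{q3,q4,q5}}
  A2356: {{q1}}
  A12346: {{q2,q4},{q2,q3,q4}}
C dims 9,18,17,7; δ0: rk 7, SNF 1^7; δ1: rk 11, SNF 1^11; δ2: rk 6, SNF 1^6
Ȟ^0 = (9 − 7) − 0 = 2, so Ȟ^0 ≅ Z^2
Ȟ^1 = (18 − 11) − 7 = 0, so Ȟ^1 ≅ 0
Ȟ^2 = (17 − 6) − 11 = 0, so Ȟ^2 ≅ 0

Ȟ^0 ≅ Z^2; Ȟ^1 ≅ 0; Ȟ^2 ≅ 0
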